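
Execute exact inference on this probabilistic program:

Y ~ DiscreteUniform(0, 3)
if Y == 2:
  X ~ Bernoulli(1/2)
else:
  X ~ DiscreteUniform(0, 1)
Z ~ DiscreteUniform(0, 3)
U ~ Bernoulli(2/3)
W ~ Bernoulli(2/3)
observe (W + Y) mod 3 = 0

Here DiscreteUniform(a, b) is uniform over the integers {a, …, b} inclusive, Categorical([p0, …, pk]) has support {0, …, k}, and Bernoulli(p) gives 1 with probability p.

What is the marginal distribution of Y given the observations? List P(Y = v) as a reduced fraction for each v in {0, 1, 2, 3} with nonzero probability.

Enumerate traces; 48 have nonzero weight after conditioning:
  (Y=0, X=0, Z=0, U=0, W=0) weight 1/288
  (Y=0, X=0, Z=0, U=1, W=0) weight 1/144
  (Y=0, X=0, Z=1, U=0, W=0) weight 1/288
  (Y=0, X=0, Z=1, U=1, W=0) weight 1/144
  (Y=0, X=0, Z=2, U=0, W=0) weight 1/288
  (Y=0, X=0, Z=2, U=1, W=0) weight 1/144
  (Y=0, X=0, Z=3, U=0, W=0) weight 1/288
  (Y=0, X=0, Z=3, U=1, W=0) weight 1/144
  (Y=2, X=0, Z=0, U=0, W=1) weight 1/144
  (Y=3, X=0, Z=0, U=0, W=0) weight 1/288
  … 38 more
Group by Y:
  weight(Y=0) = 1/12
  weight(Y=2) = 1/6
  weight(Y=3) = 1/12
Total weight = 1/12 + 1/6 + 1/12 = 1/3
P(Y=0 | obs) = 1/12 / 1/3 = 1/4
P(Y=2 | obs) = 1/6 / 1/3 = 1/2
P(Y=3 | obs) = 1/12 / 1/3 = 1/4

P(Y=0) = 1/4, P(Y=2) = 1/2, P(Y=3) = 1/4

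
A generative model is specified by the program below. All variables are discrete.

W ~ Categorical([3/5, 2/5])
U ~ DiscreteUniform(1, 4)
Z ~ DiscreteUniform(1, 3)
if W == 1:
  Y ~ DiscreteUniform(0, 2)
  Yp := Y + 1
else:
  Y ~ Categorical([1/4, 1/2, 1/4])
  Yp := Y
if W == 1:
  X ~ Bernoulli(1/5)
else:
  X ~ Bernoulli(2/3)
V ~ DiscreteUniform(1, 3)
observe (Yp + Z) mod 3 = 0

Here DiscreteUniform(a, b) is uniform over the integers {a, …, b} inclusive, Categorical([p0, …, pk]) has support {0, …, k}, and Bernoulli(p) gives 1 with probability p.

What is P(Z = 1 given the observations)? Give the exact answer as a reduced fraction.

Enumerate traces; 144 have nonzero weight after conditioning:
  (W=0, U=1, Z=1, Y=2, X=0, V=1) weight 1/720
  (W=0, U=1, Z=1, Y=2, X=0, V=2) weight 1/720
  (W=0, U=1, Z=1, Y=2, X=0, V=3) weight 1/720
  (W=0, U=1, Z=1, Y=2, X=1, V=1) weight 1/360
  (W=0, U=1, Z=1, Y=2, X=1, V=2) weight 1/360
  (W=0, U=1, Z=1, Y=2, X=1, V=3) weight 1/360
  (W=0, U=1, Z=2, Y=1, X=0, V=1) weight 1/360
  (W=0, U=1, Z=2, Y=1, X=0, V=2) weight 1/360
  (W=0, U=1, Z=3, Y=0, X=0, V=1) weight 1/720
  … 135 more
Group by Z:
  weight(Z=1) = 17/180
  weight(Z=2) = 13/90
  weight(Z=3) = 17/180
Total weight = 17/180 + 13/90 + 17/180 = 1/3
P(Z=1 | obs) = 17/180 / 1/3 = 17/60
P(Z=2 | obs) = 13/90 / 1/3 = 13/30
P(Z=3 | obs) = 17/180 / 1/3 = 17/60

P(Z = 1 | obs) = 17/60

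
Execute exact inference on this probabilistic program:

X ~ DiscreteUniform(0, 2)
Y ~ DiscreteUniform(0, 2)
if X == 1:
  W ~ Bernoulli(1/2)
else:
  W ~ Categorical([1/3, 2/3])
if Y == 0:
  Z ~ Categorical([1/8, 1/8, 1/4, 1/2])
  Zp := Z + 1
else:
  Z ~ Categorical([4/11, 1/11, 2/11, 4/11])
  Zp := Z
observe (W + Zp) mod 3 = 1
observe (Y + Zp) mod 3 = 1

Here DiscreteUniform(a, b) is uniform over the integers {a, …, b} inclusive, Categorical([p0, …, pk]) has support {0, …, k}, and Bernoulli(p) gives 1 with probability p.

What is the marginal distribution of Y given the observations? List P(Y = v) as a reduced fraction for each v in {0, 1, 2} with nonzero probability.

Enumerate traces; 12 have nonzero weight after conditioning:
  (X=0, Y=0, W=0, Z=0) weight 1/216
  (X=0, Y=0, W=0, Z=3) weight 1/54
  (X=0, Y=1, W=1, Z=0) weight 8/297
  (X=0, Y=1, W=1, Z=3) weight 8/297
  (X=1, Y=0, W=0, Z=0) weight 1/144
  (X=1, Y=0, W=0, Z=3) weight 1/36
  (X=1, Y=1, W=1, Z=0) weight 2/99
  (X=1, Y=1, W=1, Z=3) weight 2/99
  … 4 more
Group by Y:
  weight(Y=0) = 35/432
  weight(Y=1) = 4/27
Total weight = 35/432 + 4/27 = 11/48
P(Y=0 | obs) = 35/432 / 11/48 = 35/99
P(Y=1 | obs) = 4/27 / 11/48 = 64/99

P(Y=0) = 35/99, P(Y=1) = 64/99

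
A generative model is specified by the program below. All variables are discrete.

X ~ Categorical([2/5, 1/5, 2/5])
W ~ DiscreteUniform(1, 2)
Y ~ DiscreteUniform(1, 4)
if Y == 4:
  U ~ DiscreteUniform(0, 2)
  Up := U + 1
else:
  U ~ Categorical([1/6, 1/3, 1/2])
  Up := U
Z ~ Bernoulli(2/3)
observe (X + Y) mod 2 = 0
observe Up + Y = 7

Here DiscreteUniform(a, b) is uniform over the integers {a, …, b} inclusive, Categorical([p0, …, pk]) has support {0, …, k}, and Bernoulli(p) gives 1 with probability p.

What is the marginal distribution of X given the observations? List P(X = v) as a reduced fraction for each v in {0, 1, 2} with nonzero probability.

P(X=0) = 1/2, P(X=2) = 1/2

Enumerate traces; 8 have nonzero weight after conditioning:
  (X=0, W=1, Y=4, U=2, Z=0) weight 1/180
  (X=0, W=1, Y=4, U=2, Z=1) weight 1/90
  (X=0, W=2, Y=4, U=2, Z=0) weight 1/180
  (X=0, W=2, Y=4, U=2, Z=1) weight 1/90
  (X=2, W=1, Y=4, U=2, Z=0) weight 1/180
  (X=2, W=1, Y=4, U=2, Z=1) weight 1/90
  (X=2, W=2, Y=4, U=2, Z=0) weight 1/180
  (X=2, W=2, Y=4, U=2, Z=1) weight 1/90
Group by X:
  weight(X=0) = 1/30
  weight(X=2) = 1/30
Total weight = 1/30 + 1/30 = 1/15
P(X=0 | obs) = 1/30 / 1/15 = 1/2
P(X=2 | obs) = 1/30 / 1/15 = 1/2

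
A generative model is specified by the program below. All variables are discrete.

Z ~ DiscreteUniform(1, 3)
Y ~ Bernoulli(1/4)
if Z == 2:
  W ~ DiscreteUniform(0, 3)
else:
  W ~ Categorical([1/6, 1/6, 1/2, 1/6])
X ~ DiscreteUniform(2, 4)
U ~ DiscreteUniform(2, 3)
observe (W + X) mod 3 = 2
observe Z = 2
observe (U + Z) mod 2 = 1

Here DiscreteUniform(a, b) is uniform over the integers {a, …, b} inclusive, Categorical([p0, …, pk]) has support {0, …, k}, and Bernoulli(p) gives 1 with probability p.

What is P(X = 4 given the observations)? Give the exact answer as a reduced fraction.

Enumerate traces; 8 have nonzero weight after conditioning:
  (Z=2, Y=0, W=0, X=2, U=3) weight 1/96
  (Z=2, Y=0, W=1, X=4, U=3) weight 1/96
  (Z=2, Y=0, W=2, X=3, U=3) weight 1/96
  (Z=2, Y=0, W=3, X=2, U=3) weight 1/96
  (Z=2, Y=1, W=0, X=2, U=3) weight 1/288
  (Z=2, Y=1, W=1, X=4, U=3) weight 1/288
  (Z=2, Y=1, W=2, X=3, U=3) weight 1/288
  (Z=2, Y=1, W=3, X=2, U=3) weight 1/288
Group by X:
  weight(X=2) = 1/36
  weight(X=3) = 1/72
  weight(X=4) = 1/72
Total weight = 1/36 + 1/72 + 1/72 = 1/18
P(X=2 | obs) = 1/36 / 1/18 = 1/2
P(X=3 | obs) = 1/72 / 1/18 = 1/4
P(X=4 | obs) = 1/72 / 1/18 = 1/4

P(X = 4 | obs) = 1/4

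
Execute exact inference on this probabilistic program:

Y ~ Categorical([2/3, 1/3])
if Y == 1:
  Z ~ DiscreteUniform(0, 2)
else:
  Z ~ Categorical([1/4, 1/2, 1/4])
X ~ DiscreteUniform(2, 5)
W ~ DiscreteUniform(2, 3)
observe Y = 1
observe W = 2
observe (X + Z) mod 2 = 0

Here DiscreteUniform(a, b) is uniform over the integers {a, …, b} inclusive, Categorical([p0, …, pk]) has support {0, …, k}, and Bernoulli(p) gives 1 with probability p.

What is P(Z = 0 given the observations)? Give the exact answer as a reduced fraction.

P(Z = 0 | obs) = 1/3

Enumerate traces; 6 have nonzero weight after conditioning:
  (Y=1, Z=0, X=2, W=2) weight 1/72
  (Y=1, Z=0, X=4, W=2) weight 1/72
  (Y=1, Z=1, X=3, W=2) weight 1/72
  (Y=1, Z=1, X=5, W=2) weight 1/72
  (Y=1, Z=2, X=2, W=2) weight 1/72
  (Y=1, Z=2, X=4, W=2) weight 1/72
Group by Z:
  weight(Z=0) = 1/36
  weight(Z=1) = 1/36
  weight(Z=2) = 1/36
Total weight = 1/36 + 1/36 + 1/36 = 1/12
P(Z=0 | obs) = 1/36 / 1/12 = 1/3
P(Z=1 | obs) = 1/36 / 1/12 = 1/3
P(Z=2 | obs) = 1/36 / 1/12 = 1/3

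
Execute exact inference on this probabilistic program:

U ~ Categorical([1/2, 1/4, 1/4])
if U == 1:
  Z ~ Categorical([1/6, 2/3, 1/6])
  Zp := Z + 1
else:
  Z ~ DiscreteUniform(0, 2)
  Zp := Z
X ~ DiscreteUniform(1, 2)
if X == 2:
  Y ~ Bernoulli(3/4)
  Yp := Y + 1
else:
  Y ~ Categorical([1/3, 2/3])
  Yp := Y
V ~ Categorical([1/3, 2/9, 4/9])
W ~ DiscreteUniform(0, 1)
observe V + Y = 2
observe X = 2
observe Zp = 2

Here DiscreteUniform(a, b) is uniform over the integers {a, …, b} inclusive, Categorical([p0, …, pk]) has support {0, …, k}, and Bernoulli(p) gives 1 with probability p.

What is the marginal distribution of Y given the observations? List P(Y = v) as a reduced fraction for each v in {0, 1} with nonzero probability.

P(Y=0) = 2/5, P(Y=1) = 3/5

Enumerate traces; 12 have nonzero weight after conditioning:
  (U=0, Z=2, X=2, Y=0, V=2, W=0) weight 1/216
  (U=0, Z=2, X=2, Y=0, V=2, W=1) weight 1/216
  (U=0, Z=2, X=2, Y=1, V=1, W=0) weight 1/144
  (U=0, Z=2, X=2, Y=1, V=1, W=1) weight 1/144
  (U=1, Z=1, X=2, Y=0, V=2, W=0) weight 1/216
  (U=1, Z=1, X=2, Y=0, V=2, W=1) weight 1/216
  (U=1, Z=1, X=2, Y=1, V=1, W=0) weight 1/144
  (U=1, Z=1, X=2, Y=1, V=1, W=1) weight 1/144
  … 4 more
Group by Y:
  weight(Y=0) = 5/216
  weight(Y=1) = 5/144
Total weight = 5/216 + 5/144 = 25/432
P(Y=0 | obs) = 5/216 / 25/432 = 2/5
P(Y=1 | obs) = 5/144 / 25/432 = 3/5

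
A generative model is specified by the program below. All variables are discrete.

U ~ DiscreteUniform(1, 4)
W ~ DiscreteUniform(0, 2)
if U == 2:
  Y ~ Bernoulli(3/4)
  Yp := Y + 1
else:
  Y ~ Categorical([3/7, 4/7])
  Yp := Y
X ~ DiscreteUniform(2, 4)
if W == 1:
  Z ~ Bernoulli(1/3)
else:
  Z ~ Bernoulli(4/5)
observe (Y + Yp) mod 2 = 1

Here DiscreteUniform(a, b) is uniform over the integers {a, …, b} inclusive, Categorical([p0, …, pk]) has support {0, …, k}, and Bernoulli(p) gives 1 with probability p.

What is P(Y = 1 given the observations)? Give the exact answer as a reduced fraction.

Enumerate traces; 36 have nonzero weight after conditioning:
  (U=2, W=0, Y=0, X=2, Z=0) weight 1/720
  (U=2, W=0, Y=0, X=2, Z=1) weight 1/180
  (U=2, W=0, Y=0, X=3, Z=0) weight 1/720
  (U=2, W=0, Y=0, X=3, Z=1) weight 1/180
  (U=2, W=0, Y=0, X=4, Z=0) weight 1/720
  (U=2, W=0, Y=0, X=4, Z=1) weight 1/180
  (U=2, W=0, Y=1, X=2, Z=0) weight 1/240
  (U=2, W=0, Y=1, X=2, Z=1) weight 1/60
  … 28 more
Group by Y:
  weight(Y=0) = 1/16
  weight(Y=1) = 3/16
Total weight = 1/16 + 3/16 = 1/4
P(Y=0 | obs) = 1/16 / 1/4 = 1/4
P(Y=1 | obs) = 3/16 / 1/4 = 3/4

P(Y = 1 | obs) = 3/4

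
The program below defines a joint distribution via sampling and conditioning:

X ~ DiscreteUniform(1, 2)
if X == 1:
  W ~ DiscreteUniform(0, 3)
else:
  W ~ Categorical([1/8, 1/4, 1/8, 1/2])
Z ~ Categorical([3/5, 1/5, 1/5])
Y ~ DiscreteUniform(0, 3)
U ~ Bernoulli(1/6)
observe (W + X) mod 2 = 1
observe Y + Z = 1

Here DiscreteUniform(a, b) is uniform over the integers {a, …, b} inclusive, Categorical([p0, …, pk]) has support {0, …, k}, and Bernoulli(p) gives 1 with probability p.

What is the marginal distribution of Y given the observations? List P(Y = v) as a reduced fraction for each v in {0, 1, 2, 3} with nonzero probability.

P(Y=0) = 1/4, P(Y=1) = 3/4

Enumerate traces; 16 have nonzero weight after conditioning:
  (X=1, W=0, Z=0, Y=1, U=0) weight 1/64
  (X=1, W=0, Z=0, Y=1, U=1) weight 1/320
  (X=1, W=0, Z=1, Y=0, U=0) weight 1/192
  (X=1, W=0, Z=1, Y=0, U=1) weight 1/960
  (X=1, W=2, Z=0, Y=1, U=0) weight 1/64
  (X=1, W=2, Z=0, Y=1, U=1) weight 1/320
  (X=1, W=2, Z=1, Y=0, U=0) weight 1/192
  (X=1, W=2, Z=1, Y=0, U=1) weight 1/960
  … 8 more
Group by Y:
  weight(Y=0) = 1/32
  weight(Y=1) = 3/32
Total weight = 1/32 + 3/32 = 1/8
P(Y=0 | obs) = 1/32 / 1/8 = 1/4
P(Y=1 | obs) = 3/32 / 1/8 = 3/4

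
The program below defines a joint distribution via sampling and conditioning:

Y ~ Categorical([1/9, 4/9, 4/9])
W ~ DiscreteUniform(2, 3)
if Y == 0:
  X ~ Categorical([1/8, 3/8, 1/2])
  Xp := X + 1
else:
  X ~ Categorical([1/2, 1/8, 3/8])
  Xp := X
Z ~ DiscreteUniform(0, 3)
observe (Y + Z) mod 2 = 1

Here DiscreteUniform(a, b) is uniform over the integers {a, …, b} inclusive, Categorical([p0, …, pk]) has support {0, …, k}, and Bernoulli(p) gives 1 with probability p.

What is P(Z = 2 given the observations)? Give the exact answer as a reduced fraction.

P(Z = 2 | obs) = 2/9

Enumerate traces; 36 have nonzero weight after conditioning:
  (Y=0, W=2, X=0, Z=1) weight 1/576
  (Y=0, W=2, X=0, Z=3) weight 1/576
  (Y=0, W=2, X=1, Z=1) weight 1/192
  (Y=0, W=2, X=1, Z=3) weight 1/192
  (Y=0, W=2, X=2, Z=1) weight 1/144
  (Y=0, W=2, X=2, Z=3) weight 1/144
  (Y=0, W=3, X=0, Z=1) weight 1/576
  (Y=0, W=3, X=0, Z=3) weight 1/576
  (Y=1, W=2, X=0, Z=0) weight 1/36
  (Y=1, W=2, X=0, Z=2) weight 1/36
  … 26 more
Group by Z:
  weight(Z=0) = 1/9
  weight(Z=1) = 5/36
  weight(Z=2) = 1/9
  weight(Z=3) = 5/36
Total weight = 1/9 + 5/36 + 1/9 + 5/36 = 1/2
P(Z=0 | obs) = 1/9 / 1/2 = 2/9
P(Z=1 | obs) = 5/36 / 1/2 = 5/18
P(Z=2 | obs) = 1/9 / 1/2 = 2/9
P(Z=3 | obs) = 5/36 / 1/2 = 5/18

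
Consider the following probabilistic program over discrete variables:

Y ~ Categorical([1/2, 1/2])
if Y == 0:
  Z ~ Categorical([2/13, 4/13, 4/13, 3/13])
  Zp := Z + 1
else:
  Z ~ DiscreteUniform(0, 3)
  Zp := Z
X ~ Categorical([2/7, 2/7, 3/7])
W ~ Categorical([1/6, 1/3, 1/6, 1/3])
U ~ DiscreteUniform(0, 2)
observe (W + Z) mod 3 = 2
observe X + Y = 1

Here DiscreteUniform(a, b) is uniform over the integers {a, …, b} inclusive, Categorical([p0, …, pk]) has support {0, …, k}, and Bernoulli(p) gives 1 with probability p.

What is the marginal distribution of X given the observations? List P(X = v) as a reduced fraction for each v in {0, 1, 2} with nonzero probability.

P(X=0) = 91/191, P(X=1) = 100/191

Enumerate traces; 30 have nonzero weight after conditioning:
  (Y=0, Z=0, X=1, W=2, U=0) weight 1/819
  (Y=0, Z=0, X=1, W=2, U=1) weight 1/819
  (Y=0, Z=0, X=1, W=2, U=2) weight 1/819
  (Y=0, Z=1, X=1, W=1, U=0) weight 4/819
  (Y=0, Z=1, X=1, W=1, U=1) weight 4/819
  (Y=0, Z=1, X=1, W=1, U=2) weight 4/819
  (Y=0, Z=2, X=1, W=0, U=0) weight 2/819
  (Y=0, Z=2, X=1, W=0, U=1) weight 2/819
  (Y=1, Z=0, X=0, W=2, U=0) weight 1/504
  … 21 more
Group by X:
  weight(X=0) = 1/24
  weight(X=1) = 25/546
Total weight = 1/24 + 25/546 = 191/2184
P(X=0 | obs) = 1/24 / 191/2184 = 91/191
P(X=1 | obs) = 25/546 / 191/2184 = 100/191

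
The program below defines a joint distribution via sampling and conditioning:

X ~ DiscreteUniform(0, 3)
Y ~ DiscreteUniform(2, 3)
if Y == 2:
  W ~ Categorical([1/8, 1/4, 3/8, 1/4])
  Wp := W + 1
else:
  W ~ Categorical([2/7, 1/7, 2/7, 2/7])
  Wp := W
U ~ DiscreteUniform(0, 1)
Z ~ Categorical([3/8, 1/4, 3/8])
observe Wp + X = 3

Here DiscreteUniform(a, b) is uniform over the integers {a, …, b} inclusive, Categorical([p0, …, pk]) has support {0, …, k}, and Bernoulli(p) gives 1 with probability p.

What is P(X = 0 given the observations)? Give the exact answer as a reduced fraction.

P(X = 0 | obs) = 37/98

Enumerate traces; 42 have nonzero weight after conditioning:
  (X=0, Y=2, W=2, U=0, Z=0) weight 9/1024
  (X=0, Y=2, W=2, U=0, Z=1) weight 3/512
  (X=0, Y=2, W=2, U=0, Z=2) weight 9/1024
  (X=0, Y=2, W=2, U=1, Z=0) weight 9/1024
  (X=0, Y=2, W=2, U=1, Z=1) weight 3/512
  (X=0, Y=2, W=2, U=1, Z=2) weight 9/1024
  (X=0, Y=3, W=3, U=0, Z=0) weight 3/448
  (X=0, Y=3, W=3, U=0, Z=1) weight 1/224
  (X=1, Y=2, W=1, U=0, Z=0) weight 3/512
  (X=2, Y=2, W=0, U=0, Z=0) weight 3/1024
  … 32 more
Group by X:
  weight(X=0) = 37/448
  weight(X=1) = 15/224
  weight(X=2) = 15/448
  weight(X=3) = 1/28
Total weight = 37/448 + 15/224 + 15/448 + 1/28 = 7/32
P(X=0 | obs) = 37/448 / 7/32 = 37/98
P(X=1 | obs) = 15/224 / 7/32 = 15/49
P(X=2 | obs) = 15/448 / 7/32 = 15/98
P(X=3 | obs) = 1/28 / 7/32 = 8/49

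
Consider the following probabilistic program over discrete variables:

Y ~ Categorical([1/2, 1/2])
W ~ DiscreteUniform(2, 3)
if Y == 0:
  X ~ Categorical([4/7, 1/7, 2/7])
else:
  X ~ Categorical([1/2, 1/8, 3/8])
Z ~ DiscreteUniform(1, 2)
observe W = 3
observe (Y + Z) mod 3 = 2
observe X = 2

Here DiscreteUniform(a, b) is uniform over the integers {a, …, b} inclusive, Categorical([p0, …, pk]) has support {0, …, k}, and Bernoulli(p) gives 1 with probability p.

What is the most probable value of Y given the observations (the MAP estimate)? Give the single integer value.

Enumerate traces; 2 have nonzero weight after conditioning:
  (Y=0, W=3, X=2, Z=2) weight 1/28
  (Y=1, W=3, X=2, Z=1) weight 3/64
Group by Y:
  weight(Y=0) = 1/28
  weight(Y=1) = 3/64
Total weight = 1/28 + 3/64 = 37/448
P(Y=0 | obs) = 1/28 / 37/448 = 16/37
P(Y=1 | obs) = 3/64 / 37/448 = 21/37
argmax = 1

argmax_v P(Y = v | obs) = 1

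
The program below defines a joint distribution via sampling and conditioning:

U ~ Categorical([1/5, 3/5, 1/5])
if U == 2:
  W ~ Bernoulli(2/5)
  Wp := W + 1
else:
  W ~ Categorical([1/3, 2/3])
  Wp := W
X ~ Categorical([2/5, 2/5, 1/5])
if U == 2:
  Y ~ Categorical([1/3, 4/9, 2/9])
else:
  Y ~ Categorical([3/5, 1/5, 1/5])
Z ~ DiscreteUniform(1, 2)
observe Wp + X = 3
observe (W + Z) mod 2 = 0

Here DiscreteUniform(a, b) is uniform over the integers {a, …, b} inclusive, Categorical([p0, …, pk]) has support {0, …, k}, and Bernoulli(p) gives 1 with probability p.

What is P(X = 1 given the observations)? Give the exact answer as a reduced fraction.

Enumerate traces; 12 have nonzero weight after conditioning:
  (U=0, W=1, X=2, Y=0, Z=1) weight 1/125
  (U=0, W=1, X=2, Y=1, Z=1) weight 1/375
  (U=0, W=1, X=2, Y=2, Z=1) weight 1/375
  (U=1, W=1, X=2, Y=0, Z=1) weight 3/125
  (U=1, W=1, X=2, Y=1, Z=1) weight 1/125
  (U=1, W=1, X=2, Y=2, Z=1) weight 1/125
  (U=2, W=0, X=2, Y=0, Z=2) weight 1/250
  (U=2, W=0, X=2, Y=1, Z=2) weight 2/375
  (U=2, W=1, X=1, Y=0, Z=1) weight 2/375
  … 3 more
Group by X:
  weight(X=1) = 2/125
  weight(X=2) = 49/750
Total weight = 2/125 + 49/750 = 61/750
P(X=1 | obs) = 2/125 / 61/750 = 12/61
P(X=2 | obs) = 49/750 / 61/750 = 49/61

P(X = 1 | obs) = 12/61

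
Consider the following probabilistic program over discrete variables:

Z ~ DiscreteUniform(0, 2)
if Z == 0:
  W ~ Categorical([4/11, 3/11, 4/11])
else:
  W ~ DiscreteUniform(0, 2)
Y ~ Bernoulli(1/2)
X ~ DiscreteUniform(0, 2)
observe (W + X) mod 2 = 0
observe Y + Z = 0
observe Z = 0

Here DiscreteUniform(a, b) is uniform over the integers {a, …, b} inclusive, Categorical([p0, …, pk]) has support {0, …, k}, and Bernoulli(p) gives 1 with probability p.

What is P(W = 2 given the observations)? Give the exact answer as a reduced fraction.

Enumerate traces; 5 have nonzero weight after conditioning:
  (Z=0, W=0, Y=0, X=0) weight 2/99
  (Z=0, W=0, Y=0, X=2) weight 2/99
  (Z=0, W=1, Y=0, X=1) weight 1/66
  (Z=0, W=2, Y=0, X=0) weight 2/99
  (Z=0, W=2, Y=0, X=2) weight 2/99
Group by W:
  weight(W=0) = 4/99
  weight(W=1) = 1/66
  weight(W=2) = 4/99
Total weight = 4/99 + 1/66 + 4/99 = 19/198
P(W=0 | obs) = 4/99 / 19/198 = 8/19
P(W=1 | obs) = 1/66 / 19/198 = 3/19
P(W=2 | obs) = 4/99 / 19/198 = 8/19

P(W = 2 | obs) = 8/19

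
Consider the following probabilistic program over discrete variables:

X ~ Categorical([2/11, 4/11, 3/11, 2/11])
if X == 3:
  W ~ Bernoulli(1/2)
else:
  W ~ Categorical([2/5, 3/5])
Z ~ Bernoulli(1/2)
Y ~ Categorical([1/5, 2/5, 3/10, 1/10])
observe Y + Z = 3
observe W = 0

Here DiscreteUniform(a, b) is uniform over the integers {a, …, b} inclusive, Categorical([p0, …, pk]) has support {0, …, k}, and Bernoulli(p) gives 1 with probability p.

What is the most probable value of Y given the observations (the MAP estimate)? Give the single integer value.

Enumerate traces; 8 have nonzero weight after conditioning:
  (X=0, W=0, Z=0, Y=3) weight 1/275
  (X=0, W=0, Z=1, Y=2) weight 3/275
  (X=1, W=0, Z=0, Y=3) weight 2/275
  (X=1, W=0, Z=1, Y=2) weight 6/275
  (X=2, W=0, Z=0, Y=3) weight 3/550
  (X=2, W=0, Z=1, Y=2) weight 9/550
  (X=3, W=0, Z=0, Y=3) weight 1/220
  (X=3, W=0, Z=1, Y=2) weight 3/220
Group by Y:
  weight(Y=2) = 69/1100
  weight(Y=3) = 23/1100
Total weight = 69/1100 + 23/1100 = 23/275
P(Y=2 | obs) = 69/1100 / 23/275 = 3/4
P(Y=3 | obs) = 23/1100 / 23/275 = 1/4
argmax = 2

argmax_v P(Y = v | obs) = 2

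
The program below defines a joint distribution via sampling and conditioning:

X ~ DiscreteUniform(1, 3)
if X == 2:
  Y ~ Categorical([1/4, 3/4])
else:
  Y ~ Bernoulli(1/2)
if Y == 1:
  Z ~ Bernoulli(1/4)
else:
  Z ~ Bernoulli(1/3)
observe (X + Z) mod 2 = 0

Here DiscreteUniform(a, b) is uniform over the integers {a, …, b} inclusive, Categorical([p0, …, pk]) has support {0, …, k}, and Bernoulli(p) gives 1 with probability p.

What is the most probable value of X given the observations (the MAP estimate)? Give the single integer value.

Enumerate traces; 6 have nonzero weight after conditioning:
  (X=1, Y=0, Z=1) weight 1/18
  (X=1, Y=1, Z=1) weight 1/24
  (X=2, Y=0, Z=0) weight 1/18
  (X=2, Y=1, Z=0) weight 3/16
  (X=3, Y=0, Z=1) weight 1/18
  (X=3, Y=1, Z=1) weight 1/24
Group by X:
  weight(X=1) = 7/72
  weight(X=2) = 35/144
  weight(X=3) = 7/72
Total weight = 7/72 + 35/144 + 7/72 = 7/16
P(X=1 | obs) = 7/72 / 7/16 = 2/9
P(X=2 | obs) = 35/144 / 7/16 = 5/9
P(X=3 | obs) = 7/72 / 7/16 = 2/9
argmax = 2

argmax_v P(X = v | obs) = 2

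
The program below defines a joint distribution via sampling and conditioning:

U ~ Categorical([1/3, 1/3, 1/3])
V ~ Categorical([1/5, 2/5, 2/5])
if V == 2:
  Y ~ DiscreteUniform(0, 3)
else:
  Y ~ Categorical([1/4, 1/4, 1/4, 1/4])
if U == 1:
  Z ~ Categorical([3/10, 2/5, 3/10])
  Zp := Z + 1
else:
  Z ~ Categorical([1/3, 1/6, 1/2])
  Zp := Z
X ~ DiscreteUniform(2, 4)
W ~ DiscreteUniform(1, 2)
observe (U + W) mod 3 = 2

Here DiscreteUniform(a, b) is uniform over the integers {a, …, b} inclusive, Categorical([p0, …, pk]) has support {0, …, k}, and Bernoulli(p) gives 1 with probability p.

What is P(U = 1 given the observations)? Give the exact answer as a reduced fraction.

P(U = 1 | obs) = 1/2

Enumerate traces; 216 have nonzero weight after conditioning:
  (U=0, V=0, Y=0, Z=0, X=2, W=2) weight 1/1080
  (U=0, V=0, Y=0, Z=0, X=3, W=2) weight 1/1080
  (U=0, V=0, Y=0, Z=0, X=4, W=2) weight 1/1080
  (U=0, V=0, Y=0, Z=1, X=2, W=2) weight 1/2160
  (U=0, V=0, Y=0, Z=1, X=3, W=2) weight 1/2160
  (U=0, V=0, Y=0, Z=1, X=4, W=2) weight 1/2160
  (U=0, V=0, Y=0, Z=2, X=2, W=2) weight 1/720
  (U=0, V=0, Y=0, Z=2, X=3, W=2) weight 1/720
  (U=1, V=0, Y=0, Z=0, X=2, W=1) weight 1/1200
  … 207 more
Group by U:
  weight(U=0) = 1/6
  weight(U=1) = 1/6
Total weight = 1/6 + 1/6 = 1/3
P(U=0 | obs) = 1/6 / 1/3 = 1/2
P(U=1 | obs) = 1/6 / 1/3 = 1/2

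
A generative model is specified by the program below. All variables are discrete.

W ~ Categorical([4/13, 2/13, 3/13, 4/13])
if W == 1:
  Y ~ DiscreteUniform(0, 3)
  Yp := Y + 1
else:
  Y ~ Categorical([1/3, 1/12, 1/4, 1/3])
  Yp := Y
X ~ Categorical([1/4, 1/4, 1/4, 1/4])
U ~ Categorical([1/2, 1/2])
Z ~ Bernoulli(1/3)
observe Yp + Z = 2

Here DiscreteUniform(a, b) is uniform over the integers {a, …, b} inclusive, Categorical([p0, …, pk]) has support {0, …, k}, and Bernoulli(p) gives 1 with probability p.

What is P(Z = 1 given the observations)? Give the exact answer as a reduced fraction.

Enumerate traces; 64 have nonzero weight after conditioning:
  (W=0, Y=1, X=0, U=0, Z=1) weight 1/936
  (W=0, Y=1, X=0, U=1, Z=1) weight 1/936
  (W=0, Y=1, X=1, U=0, Z=1) weight 1/936
  (W=0, Y=1, X=1, U=1, Z=1) weight 1/936
  (W=0, Y=1, X=2, U=0, Z=1) weight 1/936
  (W=0, Y=1, X=2, U=1, Z=1) weight 1/936
  (W=0, Y=1, X=3, U=0, Z=1) weight 1/936
  (W=0, Y=1, X=3, U=1, Z=1) weight 1/936
  (W=0, Y=2, X=0, U=0, Z=0) weight 1/156
  … 55 more
Group by Z:
  weight(Z=0) = 1/6
  weight(Z=1) = 17/468
Total weight = 1/6 + 17/468 = 95/468
P(Z=0 | obs) = 1/6 / 95/468 = 78/95
P(Z=1 | obs) = 17/468 / 95/468 = 17/95

P(Z = 1 | obs) = 17/95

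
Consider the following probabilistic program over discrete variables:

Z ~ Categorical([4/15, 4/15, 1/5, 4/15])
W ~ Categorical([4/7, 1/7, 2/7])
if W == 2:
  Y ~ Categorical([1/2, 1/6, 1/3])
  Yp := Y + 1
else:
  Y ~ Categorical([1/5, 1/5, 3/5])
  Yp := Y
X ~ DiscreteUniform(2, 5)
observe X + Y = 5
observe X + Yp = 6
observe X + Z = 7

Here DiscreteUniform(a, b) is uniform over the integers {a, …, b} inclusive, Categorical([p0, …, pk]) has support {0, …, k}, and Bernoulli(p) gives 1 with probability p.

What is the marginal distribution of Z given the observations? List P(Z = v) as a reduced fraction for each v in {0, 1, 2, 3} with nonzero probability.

P(Z=2) = 9/13, P(Z=3) = 4/13

Enumerate traces; 2 have nonzero weight after conditioning:
  (Z=2, W=2, Y=0, X=5) weight 1/140
  (Z=3, W=2, Y=1, X=4) weight 1/315
Group by Z:
  weight(Z=2) = 1/140
  weight(Z=3) = 1/315
Total weight = 1/140 + 1/315 = 13/1260
P(Z=2 | obs) = 1/140 / 13/1260 = 9/13
P(Z=3 | obs) = 1/315 / 13/1260 = 4/13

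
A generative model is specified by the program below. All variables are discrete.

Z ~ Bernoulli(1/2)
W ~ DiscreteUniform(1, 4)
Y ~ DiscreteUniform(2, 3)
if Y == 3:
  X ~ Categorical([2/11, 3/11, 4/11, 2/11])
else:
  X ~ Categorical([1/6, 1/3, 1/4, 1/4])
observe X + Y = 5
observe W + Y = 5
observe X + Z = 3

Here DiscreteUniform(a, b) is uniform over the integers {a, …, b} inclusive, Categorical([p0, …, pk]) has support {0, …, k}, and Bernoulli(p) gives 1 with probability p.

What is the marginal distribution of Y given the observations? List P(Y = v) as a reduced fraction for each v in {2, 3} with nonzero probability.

P(Y=2) = 11/27, P(Y=3) = 16/27

Enumerate traces; 2 have nonzero weight after conditioning:
  (Z=0, W=3, Y=2, X=3) weight 1/64
  (Z=1, W=2, Y=3, X=2) weight 1/44
Group by Y:
  weight(Y=2) = 1/64
  weight(Y=3) = 1/44
Total weight = 1/64 + 1/44 = 27/704
P(Y=2 | obs) = 1/64 / 27/704 = 11/27
P(Y=3 | obs) = 1/44 / 27/704 = 16/27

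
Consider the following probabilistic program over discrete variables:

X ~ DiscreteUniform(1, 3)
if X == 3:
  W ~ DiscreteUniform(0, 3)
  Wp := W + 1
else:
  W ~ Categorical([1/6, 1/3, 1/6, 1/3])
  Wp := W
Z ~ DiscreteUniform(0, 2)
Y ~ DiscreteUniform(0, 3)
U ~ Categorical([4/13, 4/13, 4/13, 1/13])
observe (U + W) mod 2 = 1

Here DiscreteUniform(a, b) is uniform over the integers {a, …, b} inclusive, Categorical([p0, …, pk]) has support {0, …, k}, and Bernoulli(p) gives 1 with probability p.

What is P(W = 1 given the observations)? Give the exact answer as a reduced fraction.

P(W = 1 | obs) = 44/123

Enumerate traces; 288 have nonzero weight after conditioning:
  (X=1, W=0, Z=0, Y=0, U=1) weight 1/702
  (X=1, W=0, Z=0, Y=0, U=3) weight 1/2808
  (X=1, W=0, Z=0, Y=1, U=1) weight 1/702
  (X=1, W=0, Z=0, Y=1, U=3) weight 1/2808
  (X=1, W=0, Z=0, Y=2, U=1) weight 1/702
  (X=1, W=0, Z=0, Y=2, U=3) weight 1/2808
  (X=1, W=0, Z=0, Y=3, U=1) weight 1/702
  (X=1, W=0, Z=0, Y=3, U=3) weight 1/2808
  (X=1, W=1, Z=0, Y=0, U=0) weight 1/351
  (X=1, W=2, Z=0, Y=0, U=1) weight 1/702
  … 278 more
Group by W:
  weight(W=0) = 35/468
  weight(W=1) = 22/117
  weight(W=2) = 35/468
  weight(W=3) = 22/117
Total weight = 35/468 + 22/117 + 35/468 + 22/117 = 41/78
P(W=0 | obs) = 35/468 / 41/78 = 35/246
P(W=1 | obs) = 22/117 / 41/78 = 44/123
P(W=2 | obs) = 35/468 / 41/78 = 35/246
P(W=3 | obs) = 22/117 / 41/78 = 44/123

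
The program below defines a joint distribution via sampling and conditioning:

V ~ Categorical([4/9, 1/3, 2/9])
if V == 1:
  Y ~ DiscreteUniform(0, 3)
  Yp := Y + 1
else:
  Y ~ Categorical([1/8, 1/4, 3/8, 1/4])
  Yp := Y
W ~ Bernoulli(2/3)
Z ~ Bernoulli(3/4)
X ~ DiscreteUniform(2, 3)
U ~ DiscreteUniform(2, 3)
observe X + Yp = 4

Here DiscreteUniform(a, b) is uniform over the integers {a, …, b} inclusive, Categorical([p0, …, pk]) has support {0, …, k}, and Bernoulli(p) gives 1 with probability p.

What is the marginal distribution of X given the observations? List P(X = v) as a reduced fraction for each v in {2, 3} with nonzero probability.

P(X=2) = 4/7, P(X=3) = 3/7

Enumerate traces; 48 have nonzero weight after conditioning:
  (V=0, Y=1, W=0, Z=0, X=3, U=2) weight 1/432
  (V=0, Y=1, W=0, Z=0, X=3, U=3) weight 1/432
  (V=0, Y=1, W=0, Z=1, X=3, U=2) weight 1/144
  (V=0, Y=1, W=0, Z=1, X=3, U=3) weight 1/144
  (V=0, Y=1, W=1, Z=0, X=3, U=2) weight 1/216
  (V=0, Y=1, W=1, Z=0, X=3, U=3) weight 1/216
  (V=0, Y=1, W=1, Z=1, X=3, U=2) weight 1/72
  (V=0, Y=1, W=1, Z=1, X=3, U=3) weight 1/72
  (V=0, Y=2, W=0, Z=0, X=2, U=2) weight 1/288
  … 39 more
Group by X:
  weight(X=2) = 1/6
  weight(X=3) = 1/8
Total weight = 1/6 + 1/8 = 7/24
P(X=2 | obs) = 1/6 / 7/24 = 4/7
P(X=3 | obs) = 1/8 / 7/24 = 3/7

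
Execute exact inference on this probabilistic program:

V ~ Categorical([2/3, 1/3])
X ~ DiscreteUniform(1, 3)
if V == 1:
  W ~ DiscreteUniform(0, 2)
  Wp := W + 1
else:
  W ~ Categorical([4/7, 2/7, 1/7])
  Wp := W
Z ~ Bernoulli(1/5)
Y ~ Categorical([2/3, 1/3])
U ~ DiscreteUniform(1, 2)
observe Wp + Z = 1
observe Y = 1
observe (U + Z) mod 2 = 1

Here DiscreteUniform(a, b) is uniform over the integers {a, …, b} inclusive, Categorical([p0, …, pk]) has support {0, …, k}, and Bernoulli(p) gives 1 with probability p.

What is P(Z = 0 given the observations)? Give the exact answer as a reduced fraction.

Enumerate traces; 9 have nonzero weight after conditioning:
  (V=0, X=1, W=0, Z=1, Y=1, U=2) weight 4/945
  (V=0, X=1, W=1, Z=0, Y=1, U=1) weight 8/945
  (V=0, X=2, W=0, Z=1, Y=1, U=2) weight 4/945
  (V=0, X=2, W=1, Z=0, Y=1, U=1) weight 8/945
  (V=0, X=3, W=0, Z=1, Y=1, U=2) weight 4/945
  (V=0, X=3, W=1, Z=0, Y=1, U=1) weight 8/945
  (V=1, X=1, W=0, Z=0, Y=1, U=1) weight 2/405
  (V=1, X=2, W=0, Z=0, Y=1, U=1) weight 2/405
  … 1 more
Group by Z:
  weight(Z=0) = 38/945
  weight(Z=1) = 4/315
Total weight = 38/945 + 4/315 = 10/189
P(Z=0 | obs) = 38/945 / 10/189 = 19/25
P(Z=1 | obs) = 4/315 / 10/189 = 6/25

P(Z = 0 | obs) = 19/25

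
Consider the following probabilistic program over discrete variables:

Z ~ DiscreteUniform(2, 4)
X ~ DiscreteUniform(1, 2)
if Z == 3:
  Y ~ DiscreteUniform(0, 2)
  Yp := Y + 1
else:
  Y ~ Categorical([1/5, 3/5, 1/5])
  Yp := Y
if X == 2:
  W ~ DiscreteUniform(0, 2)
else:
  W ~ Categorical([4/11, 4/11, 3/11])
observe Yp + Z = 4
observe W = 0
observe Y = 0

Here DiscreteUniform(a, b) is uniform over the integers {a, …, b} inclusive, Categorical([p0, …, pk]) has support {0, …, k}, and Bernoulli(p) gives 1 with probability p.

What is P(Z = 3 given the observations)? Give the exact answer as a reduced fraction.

P(Z = 3 | obs) = 5/8

Enumerate traces; 4 have nonzero weight after conditioning:
  (Z=3, X=1, Y=0, W=0) weight 2/99
  (Z=3, X=2, Y=0, W=0) weight 1/54
  (Z=4, X=1, Y=0, W=0) weight 2/165
  (Z=4, X=2, Y=0, W=0) weight 1/90
Group by Z:
  weight(Z=3) = 23/594
  weight(Z=4) = 23/990
Total weight = 23/594 + 23/990 = 92/1485
P(Z=3 | obs) = 23/594 / 92/1485 = 5/8
P(Z=4 | obs) = 23/990 / 92/1485 = 3/8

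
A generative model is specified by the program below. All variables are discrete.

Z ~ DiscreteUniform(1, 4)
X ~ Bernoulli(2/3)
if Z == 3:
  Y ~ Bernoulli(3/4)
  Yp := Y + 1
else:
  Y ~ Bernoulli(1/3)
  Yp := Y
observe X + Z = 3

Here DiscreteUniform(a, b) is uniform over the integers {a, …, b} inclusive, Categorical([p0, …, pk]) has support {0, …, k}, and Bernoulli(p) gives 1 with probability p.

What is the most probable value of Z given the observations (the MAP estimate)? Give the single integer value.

Enumerate traces; 4 have nonzero weight after conditioning:
  (Z=2, X=1, Y=0) weight 1/9
  (Z=2, X=1, Y=1) weight 1/18
  (Z=3, X=0, Y=0) weight 1/48
  (Z=3, X=0, Y=1) weight 1/16
Group by Z:
  weight(Z=2) = 1/6
  weight(Z=3) = 1/12
Total weight = 1/6 + 1/12 = 1/4
P(Z=2 | obs) = 1/6 / 1/4 = 2/3
P(Z=3 | obs) = 1/12 / 1/4 = 1/3
argmax = 2

argmax_v P(Z = v | obs) = 2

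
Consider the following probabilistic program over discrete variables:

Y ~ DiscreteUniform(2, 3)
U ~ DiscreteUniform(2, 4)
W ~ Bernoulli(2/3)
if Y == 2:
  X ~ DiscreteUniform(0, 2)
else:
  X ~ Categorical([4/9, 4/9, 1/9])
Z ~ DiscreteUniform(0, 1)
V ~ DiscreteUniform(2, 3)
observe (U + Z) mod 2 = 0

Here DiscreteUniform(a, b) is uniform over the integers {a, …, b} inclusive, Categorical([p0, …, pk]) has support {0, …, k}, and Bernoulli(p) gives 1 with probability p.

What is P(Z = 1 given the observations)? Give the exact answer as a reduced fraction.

Enumerate traces; 72 have nonzero weight after conditioning:
  (Y=2, U=2, W=0, X=0, Z=0, V=2) weight 1/216
  (Y=2, U=2, W=0, X=0, Z=0, V=3) weight 1/216
  (Y=2, U=2, W=0, X=1, Z=0, V=2) weight 1/216
  (Y=2, U=2, W=0, X=1, Z=0, V=3) weight 1/216
  (Y=2, U=2, W=0, X=2, Z=0, V=2) weight 1/216
  (Y=2, U=2, W=0, X=2, Z=0, V=3) weight 1/216
  (Y=2, U=2, W=1, X=0, Z=0, V=2) weight 1/108
  (Y=2, U=2, W=1, X=0, Z=0, V=3) weight 1/108
  (Y=2, U=3, W=0, X=0, Z=1, V=2) weight 1/216
  … 63 more
Group by Z:
  weight(Z=0) = 1/3
  weight(Z=1) = 1/6
Total weight = 1/3 + 1/6 = 1/2
P(Z=0 | obs) = 1/3 / 1/2 = 2/3
P(Z=1 | obs) = 1/6 / 1/2 = 1/3

P(Z = 1 | obs) = 1/3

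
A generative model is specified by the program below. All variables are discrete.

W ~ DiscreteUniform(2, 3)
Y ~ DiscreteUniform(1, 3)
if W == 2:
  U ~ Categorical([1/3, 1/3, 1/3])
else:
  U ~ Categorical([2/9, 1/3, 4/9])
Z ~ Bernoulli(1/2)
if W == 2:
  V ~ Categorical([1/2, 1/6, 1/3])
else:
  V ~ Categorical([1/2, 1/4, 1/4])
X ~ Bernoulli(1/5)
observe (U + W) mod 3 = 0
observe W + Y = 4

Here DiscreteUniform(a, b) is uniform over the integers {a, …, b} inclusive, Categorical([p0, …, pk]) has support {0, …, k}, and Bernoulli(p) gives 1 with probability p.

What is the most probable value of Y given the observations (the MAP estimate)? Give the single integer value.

Enumerate traces; 24 have nonzero weight after conditioning:
  (W=2, Y=2, U=1, Z=0, V=0, X=0) weight 1/90
  (W=2, Y=2, U=1, Z=0, V=0, X=1) weight 1/360
  (W=2, Y=2, U=1, Z=0, V=1, X=0) weight 1/270
  (W=2, Y=2, U=1, Z=0, V=1, X=1) weight 1/1080
  (W=2, Y=2, U=1, Z=0, V=2, X=0) weight 1/135
  (W=2, Y=2, U=1, Z=0, V=2, X=1) weight 1/540
  (W=2, Y=2, U=1, Z=1, V=0, X=0) weight 1/90
  (W=2, Y=2, U=1, Z=1, V=0, X=1) weight 1/360
  (W=3, Y=1, U=0, Z=0, V=0, X=0) weight 1/135
  … 15 more
Group by Y:
  weight(Y=1) = 1/27
  weight(Y=2) = 1/18
Total weight = 1/27 + 1/18 = 5/54
P(Y=1 | obs) = 1/27 / 5/54 = 2/5
P(Y=2 | obs) = 1/18 / 5/54 = 3/5
argmax = 2

argmax_v P(Y = v | obs) = 2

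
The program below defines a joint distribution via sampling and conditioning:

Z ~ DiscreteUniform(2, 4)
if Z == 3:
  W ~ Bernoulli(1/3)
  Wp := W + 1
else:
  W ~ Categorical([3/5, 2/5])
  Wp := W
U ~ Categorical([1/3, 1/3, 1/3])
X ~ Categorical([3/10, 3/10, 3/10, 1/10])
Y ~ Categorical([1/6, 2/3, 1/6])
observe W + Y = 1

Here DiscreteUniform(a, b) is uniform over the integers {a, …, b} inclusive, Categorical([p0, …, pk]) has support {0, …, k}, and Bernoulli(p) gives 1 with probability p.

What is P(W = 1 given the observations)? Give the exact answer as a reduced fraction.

Enumerate traces; 72 have nonzero weight after conditioning:
  (Z=2, W=0, U=0, X=0, Y=1) weight 1/75
  (Z=2, W=0, U=0, X=1, Y=1) weight 1/75
  (Z=2, W=0, U=0, X=2, Y=1) weight 1/75
  (Z=2, W=0, U=0, X=3, Y=1) weight 1/225
  (Z=2, W=0, U=1, X=0, Y=1) weight 1/75
  (Z=2, W=0, U=1, X=1, Y=1) weight 1/75
  (Z=2, W=0, U=1, X=2, Y=1) weight 1/75
  (Z=2, W=0, U=1, X=3, Y=1) weight 1/225
  (Z=2, W=1, U=0, X=0, Y=0) weight 1/450
  … 63 more
Group by W:
  weight(W=0) = 56/135
  weight(W=1) = 17/270
Total weight = 56/135 + 17/270 = 43/90
P(W=0 | obs) = 56/135 / 43/90 = 112/129
P(W=1 | obs) = 17/270 / 43/90 = 17/129

P(W = 1 | obs) = 17/129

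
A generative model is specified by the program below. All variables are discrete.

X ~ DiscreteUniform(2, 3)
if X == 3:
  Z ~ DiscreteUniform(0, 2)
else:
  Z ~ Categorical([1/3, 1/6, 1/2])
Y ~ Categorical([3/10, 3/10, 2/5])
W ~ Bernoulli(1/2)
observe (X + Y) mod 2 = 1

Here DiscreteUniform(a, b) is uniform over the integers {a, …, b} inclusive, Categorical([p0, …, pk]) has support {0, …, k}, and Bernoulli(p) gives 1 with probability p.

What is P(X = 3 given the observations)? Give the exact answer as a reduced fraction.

Enumerate traces; 18 have nonzero weight after conditioning:
  (X=2, Z=0, Y=1, W=0) weight 1/40
  (X=2, Z=0, Y=1, W=1) weight 1/40
  (X=2, Z=1, Y=1, W=0) weight 1/80
  (X=2, Z=1, Y=1, W=1) weight 1/80
  (X=2, Z=2, Y=1, W=0) weight 3/80
  (X=2, Z=2, Y=1, W=1) weight 3/80
  (X=3, Z=0, Y=0, W=0) weight 1/40
  (X=3, Z=0, Y=0, W=1) weight 1/40
  … 10 more
Group by X:
  weight(X=2) = 3/20
  weight(X=3) = 7/20
Total weight = 3/20 + 7/20 = 1/2
P(X=2 | obs) = 3/20 / 1/2 = 3/10
P(X=3 | obs) = 7/20 / 1/2 = 7/10

P(X = 3 | obs) = 7/10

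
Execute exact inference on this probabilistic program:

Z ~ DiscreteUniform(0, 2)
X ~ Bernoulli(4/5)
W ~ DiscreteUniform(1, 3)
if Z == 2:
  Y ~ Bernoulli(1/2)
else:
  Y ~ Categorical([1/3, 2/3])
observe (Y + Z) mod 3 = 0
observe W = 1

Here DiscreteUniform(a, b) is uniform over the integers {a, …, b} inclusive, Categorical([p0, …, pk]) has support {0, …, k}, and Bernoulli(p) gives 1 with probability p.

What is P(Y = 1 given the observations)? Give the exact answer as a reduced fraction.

P(Y = 1 | obs) = 3/5

Enumerate traces; 4 have nonzero weight after conditioning:
  (Z=0, X=0, W=1, Y=0) weight 1/135
  (Z=0, X=1, W=1, Y=0) weight 4/135
  (Z=2, X=0, W=1, Y=1) weight 1/90
  (Z=2, X=1, W=1, Y=1) weight 2/45
Group by Y:
  weight(Y=0) = 1/27
  weight(Y=1) = 1/18
Total weight = 1/27 + 1/18 = 5/54
P(Y=0 | obs) = 1/27 / 5/54 = 2/5
P(Y=1 | obs) = 1/18 / 5/54 = 3/5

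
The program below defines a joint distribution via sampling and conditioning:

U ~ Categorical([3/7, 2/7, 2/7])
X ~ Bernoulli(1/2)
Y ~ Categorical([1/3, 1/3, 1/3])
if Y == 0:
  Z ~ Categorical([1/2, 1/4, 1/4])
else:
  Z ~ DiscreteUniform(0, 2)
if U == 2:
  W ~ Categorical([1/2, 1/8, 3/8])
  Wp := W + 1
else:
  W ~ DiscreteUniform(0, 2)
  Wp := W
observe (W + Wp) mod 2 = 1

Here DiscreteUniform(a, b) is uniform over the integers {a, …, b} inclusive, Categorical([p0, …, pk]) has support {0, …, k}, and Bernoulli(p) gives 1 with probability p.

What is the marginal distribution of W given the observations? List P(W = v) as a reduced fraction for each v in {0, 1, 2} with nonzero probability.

P(W=0) = 1/2, P(W=1) = 1/8, P(W=2) = 3/8

Enumerate traces; 54 have nonzero weight after conditioning:
  (U=2, X=0, Y=0, Z=0, W=0) weight 1/84
  (U=2, X=0, Y=0, Z=0, W=1) weight 1/336
  (U=2, X=0, Y=0, Z=0, W=2) weight 1/112
  (U=2, X=0, Y=0, Z=1, W=0) weight 1/168
  (U=2, X=0, Y=0, Z=1, W=1) weight 1/672
  (U=2, X=0, Y=0, Z=1, W=2) weight 1/224
  (U=2, X=0, Y=0, Z=2, W=0) weight 1/168
  (U=2, X=0, Y=0, Z=2, W=1) weight 1/672
  … 46 more
Group by W:
  weight(W=0) = 1/7
  weight(W=1) = 1/28
  weight(W=2) = 3/28
Total weight = 1/7 + 1/28 + 3/28 = 2/7
P(W=0 | obs) = 1/7 / 2/7 = 1/2
P(W=1 | obs) = 1/28 / 2/7 = 1/8
P(W=2 | obs) = 3/28 / 2/7 = 3/8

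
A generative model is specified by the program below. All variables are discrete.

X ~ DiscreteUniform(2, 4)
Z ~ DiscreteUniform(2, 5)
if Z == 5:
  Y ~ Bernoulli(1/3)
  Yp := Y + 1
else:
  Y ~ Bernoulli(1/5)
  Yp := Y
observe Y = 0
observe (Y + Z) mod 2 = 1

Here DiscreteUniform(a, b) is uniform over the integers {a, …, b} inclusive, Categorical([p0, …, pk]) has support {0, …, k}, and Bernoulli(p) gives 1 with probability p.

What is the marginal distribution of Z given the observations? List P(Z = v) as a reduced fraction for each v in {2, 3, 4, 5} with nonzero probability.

Enumerate traces; 6 have nonzero weight after conditioning:
  (X=2, Z=3, Y=0) weight 1/15
  (X=2, Z=5, Y=0) weight 1/18
  (X=3, Z=3, Y=0) weight 1/15
  (X=3, Z=5, Y=0) weight 1/18
  (X=4, Z=3, Y=0) weight 1/15
  (X=4, Z=5, Y=0) weight 1/18
Group by Z:
  weight(Z=3) = 1/5
  weight(Z=5) = 1/6
Total weight = 1/5 + 1/6 = 11/30
P(Z=3 | obs) = 1/5 / 11/30 = 6/11
P(Z=5 | obs) = 1/6 / 11/30 = 5/11

P(Z=3) = 6/11, P(Z=5) = 5/11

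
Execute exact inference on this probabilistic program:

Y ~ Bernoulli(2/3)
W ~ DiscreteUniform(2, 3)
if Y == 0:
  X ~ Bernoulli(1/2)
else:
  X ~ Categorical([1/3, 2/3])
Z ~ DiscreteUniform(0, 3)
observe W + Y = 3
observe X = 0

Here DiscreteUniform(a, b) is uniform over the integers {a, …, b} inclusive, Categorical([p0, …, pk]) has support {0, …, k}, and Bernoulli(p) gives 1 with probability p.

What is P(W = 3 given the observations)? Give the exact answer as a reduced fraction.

P(W = 3 | obs) = 3/7

Enumerate traces; 8 have nonzero weight after conditioning:
  (Y=0, W=3, X=0, Z=0) weight 1/48
  (Y=0, W=3, X=0, Z=1) weight 1/48
  (Y=0, W=3, X=0, Z=2) weight 1/48
  (Y=0, W=3, X=0, Z=3) weight 1/48
  (Y=1, W=2, X=0, Z=0) weight 1/36
  (Y=1, W=2, X=0, Z=1) weight 1/36
  (Y=1, W=2, X=0, Z=2) weight 1/36
  (Y=1, W=2, X=0, Z=3) weight 1/36
Group by W:
  weight(W=2) = 1/9
  weight(W=3) = 1/12
Total weight = 1/9 + 1/12 = 7/36
P(W=2 | obs) = 1/9 / 7/36 = 4/7
P(W=3 | obs) = 1/12 / 7/36 = 3/7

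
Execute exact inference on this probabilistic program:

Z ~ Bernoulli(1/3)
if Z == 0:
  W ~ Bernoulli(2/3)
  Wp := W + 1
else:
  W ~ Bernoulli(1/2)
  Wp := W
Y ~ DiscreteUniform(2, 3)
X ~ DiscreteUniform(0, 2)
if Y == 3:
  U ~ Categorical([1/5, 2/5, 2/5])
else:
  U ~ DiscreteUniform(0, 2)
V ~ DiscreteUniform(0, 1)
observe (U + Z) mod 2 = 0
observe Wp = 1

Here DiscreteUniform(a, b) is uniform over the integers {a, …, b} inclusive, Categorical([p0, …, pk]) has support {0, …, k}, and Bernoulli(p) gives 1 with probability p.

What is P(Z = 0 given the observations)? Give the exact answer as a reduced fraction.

P(Z = 0 | obs) = 76/109

Enumerate traces; 36 have nonzero weight after conditioning:
  (Z=0, W=0, Y=2, X=0, U=0, V=0) weight 1/162
  (Z=0, W=0, Y=2, X=0, U=0, V=1) weight 1/162
  (Z=0, W=0, Y=2, X=0, U=2, V=0) weight 1/162
  (Z=0, W=0, Y=2, X=0, U=2, V=1) weight 1/162
  (Z=0, W=0, Y=2, X=1, U=0, V=0) weight 1/162
  (Z=0, W=0, Y=2, X=1, U=0, V=1) weight 1/162
  (Z=0, W=0, Y=2, X=1, U=2, V=0) weight 1/162
  (Z=0, W=0, Y=2, X=1, U=2, V=1) weight 1/162
  (Z=1, W=1, Y=2, X=0, U=1, V=0) weight 1/216
  … 27 more
Group by Z:
  weight(Z=0) = 19/135
  weight(Z=1) = 11/180
Total weight = 19/135 + 11/180 = 109/540
P(Z=0 | obs) = 19/135 / 109/540 = 76/109
P(Z=1 | obs) = 11/180 / 109/540 = 33/109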